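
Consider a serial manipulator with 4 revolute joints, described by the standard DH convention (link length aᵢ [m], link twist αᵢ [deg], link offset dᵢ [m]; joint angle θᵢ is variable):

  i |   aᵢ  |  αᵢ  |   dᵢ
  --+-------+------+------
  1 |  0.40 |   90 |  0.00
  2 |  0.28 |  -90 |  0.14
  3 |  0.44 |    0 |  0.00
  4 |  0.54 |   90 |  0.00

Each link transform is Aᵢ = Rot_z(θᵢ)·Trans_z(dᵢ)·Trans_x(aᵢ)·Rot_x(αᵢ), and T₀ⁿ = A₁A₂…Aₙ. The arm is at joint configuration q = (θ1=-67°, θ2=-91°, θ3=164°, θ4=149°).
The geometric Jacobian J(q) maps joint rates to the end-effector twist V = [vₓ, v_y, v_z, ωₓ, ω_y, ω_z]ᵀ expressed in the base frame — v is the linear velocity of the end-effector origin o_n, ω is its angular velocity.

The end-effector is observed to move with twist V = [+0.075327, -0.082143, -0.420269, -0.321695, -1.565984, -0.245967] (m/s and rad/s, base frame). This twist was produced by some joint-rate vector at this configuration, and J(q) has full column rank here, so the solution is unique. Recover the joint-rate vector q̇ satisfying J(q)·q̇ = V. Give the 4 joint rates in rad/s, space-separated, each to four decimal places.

-0.2230 0.9080 0.8490 0.4670

o_n = [-0.2260, -0.5262, -0.2253]
J₁: ẑ×o_n = [0.5262, -0.2260, 0.0000], ω = ẑ
J2: z=[-0.9205, -0.3907, 0.0000] o=[0.1563, -0.3682, 0.0000] → [0.0880, -0.2074, -0.0039, -0.9205, -0.3907, 0.0000]
J3: z=[0.3907, -0.9204, -0.0175] o=[0.0255, -0.4184, -0.2800] → [-0.0522, -0.0170, -0.2736, 0.3907, -0.9204, -0.0175]
J4: z=[0.3907, -0.9204, -0.0175] o=[0.1400, -0.3778, 0.1429] → [0.3363, 0.1502, -0.3949, 0.3907, -0.9204, -0.0175]
q̇ = J⁺·V = [-0.2230, 0.9080, 0.8490, 0.4670]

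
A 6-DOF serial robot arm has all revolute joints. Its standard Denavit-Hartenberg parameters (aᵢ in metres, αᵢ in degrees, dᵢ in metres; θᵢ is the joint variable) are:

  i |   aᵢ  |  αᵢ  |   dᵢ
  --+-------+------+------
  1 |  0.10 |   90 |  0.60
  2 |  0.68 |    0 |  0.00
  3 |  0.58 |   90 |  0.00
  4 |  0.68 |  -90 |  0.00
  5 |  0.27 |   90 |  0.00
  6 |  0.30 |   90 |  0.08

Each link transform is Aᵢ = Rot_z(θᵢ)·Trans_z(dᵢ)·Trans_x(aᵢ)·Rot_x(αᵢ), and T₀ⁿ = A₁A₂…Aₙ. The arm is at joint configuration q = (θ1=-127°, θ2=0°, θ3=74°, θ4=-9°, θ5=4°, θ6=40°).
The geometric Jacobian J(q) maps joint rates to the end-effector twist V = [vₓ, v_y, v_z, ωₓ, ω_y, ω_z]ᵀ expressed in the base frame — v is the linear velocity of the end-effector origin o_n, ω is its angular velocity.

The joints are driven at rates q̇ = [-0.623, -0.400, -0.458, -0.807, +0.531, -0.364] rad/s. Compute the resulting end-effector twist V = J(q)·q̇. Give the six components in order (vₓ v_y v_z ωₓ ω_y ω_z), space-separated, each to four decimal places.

o_n = [-0.7948, -1.0461, 2.2984]
J₁: ẑ×o_n = [1.0461, -0.7948, 0.0000], ω = ẑ
J2: z=[-0.7986, 0.6018, 0.0000] o=[-0.0602, -0.0799, 0.6000] → [1.0221, 1.3564, 1.2138, -0.7986, 0.6018, 0.0000]
J3: z=[-0.7986, 0.6018, 0.0000] o=[-0.4694, -0.6229, 0.6000] → [1.0221, 1.3564, 0.5338, -0.7986, 0.6018, 0.0000]
J4: z=[-0.5785, -0.7677, -0.2756] o=[-0.5656, -0.7506, 1.1575] → [-0.9573, 0.7232, -0.0050, -0.5785, -0.7677, -0.2756]
J5: z=[-0.8148, 0.5600, 0.1504] o=[-0.5921, -0.9625, 1.8031] → [0.2899, 0.3731, 0.1816, -0.8148, 0.5600, 0.1504]
J6: z=[-0.5798, -0.7876, -0.2087] o=[-0.5917, -1.0319, 2.0641] → [-0.1875, 0.1783, -0.1518, -0.5798, -0.7876, -0.2087]
V = J·q̇ = [-0.5339, -1.1191, -0.5742, 0.9305, 0.6872, -0.2447]

-0.5339 -1.1191 -0.5742 0.9305 0.6872 -0.2447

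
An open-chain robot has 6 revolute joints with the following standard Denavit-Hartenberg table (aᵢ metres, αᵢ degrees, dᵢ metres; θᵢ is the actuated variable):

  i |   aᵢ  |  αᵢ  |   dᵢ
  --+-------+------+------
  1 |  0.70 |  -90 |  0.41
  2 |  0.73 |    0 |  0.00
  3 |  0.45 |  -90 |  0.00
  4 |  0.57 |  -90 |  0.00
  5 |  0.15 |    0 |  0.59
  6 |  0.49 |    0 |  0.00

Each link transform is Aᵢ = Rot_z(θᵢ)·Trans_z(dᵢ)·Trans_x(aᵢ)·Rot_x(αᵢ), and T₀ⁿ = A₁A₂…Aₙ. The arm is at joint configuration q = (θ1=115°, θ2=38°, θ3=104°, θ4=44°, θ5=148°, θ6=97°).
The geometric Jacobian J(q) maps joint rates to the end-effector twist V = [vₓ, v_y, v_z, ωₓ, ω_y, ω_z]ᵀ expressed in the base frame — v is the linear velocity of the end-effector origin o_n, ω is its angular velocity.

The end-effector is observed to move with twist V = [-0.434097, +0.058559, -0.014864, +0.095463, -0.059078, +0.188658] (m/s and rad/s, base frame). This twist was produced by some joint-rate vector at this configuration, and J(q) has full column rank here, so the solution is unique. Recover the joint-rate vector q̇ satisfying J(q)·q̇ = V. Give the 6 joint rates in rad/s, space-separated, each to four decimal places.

0.3280 -0.0630 -0.1640 -0.0520 0.3580 -0.5880

o_n = [0.1588, 1.0511, 0.1188]
J₁: ẑ×o_n = [-1.0511, 0.1588, 0.0000], ω = ẑ
J2: z=[-0.9063, -0.4226, 0.0000] o=[-0.2958, 0.6344, 0.4100] → [0.1231, -0.2639, -0.1855, -0.9063, -0.4226, 0.0000]
J3: z=[-0.9063, -0.4226, 0.0000] o=[-0.5389, 1.1558, -0.0394] → [-0.0669, 0.1434, 0.3897, -0.9063, -0.4226, 0.0000]
J4: z=[0.2602, -0.5580, 0.7880] o=[-0.3891, 0.8344, -0.3165] → [-0.4136, 0.3185, 0.3621, 0.2602, -0.5580, 0.7880]
J5: z=[0.4206, 0.8001, 0.4277] o=[0.1063, 0.7089, -0.5689] → [0.4039, -0.2668, 0.1020, 0.4206, 0.8001, 0.4277]
J6: z=[0.4206, 0.8001, 0.4277] o=[0.2232, 1.2533, -0.3229] → [0.4399, -0.2133, -0.0335, 0.4206, 0.8001, 0.4277]
q̇ = J⁺·V = [0.3280, -0.0630, -0.1640, -0.0520, 0.3580, -0.5880]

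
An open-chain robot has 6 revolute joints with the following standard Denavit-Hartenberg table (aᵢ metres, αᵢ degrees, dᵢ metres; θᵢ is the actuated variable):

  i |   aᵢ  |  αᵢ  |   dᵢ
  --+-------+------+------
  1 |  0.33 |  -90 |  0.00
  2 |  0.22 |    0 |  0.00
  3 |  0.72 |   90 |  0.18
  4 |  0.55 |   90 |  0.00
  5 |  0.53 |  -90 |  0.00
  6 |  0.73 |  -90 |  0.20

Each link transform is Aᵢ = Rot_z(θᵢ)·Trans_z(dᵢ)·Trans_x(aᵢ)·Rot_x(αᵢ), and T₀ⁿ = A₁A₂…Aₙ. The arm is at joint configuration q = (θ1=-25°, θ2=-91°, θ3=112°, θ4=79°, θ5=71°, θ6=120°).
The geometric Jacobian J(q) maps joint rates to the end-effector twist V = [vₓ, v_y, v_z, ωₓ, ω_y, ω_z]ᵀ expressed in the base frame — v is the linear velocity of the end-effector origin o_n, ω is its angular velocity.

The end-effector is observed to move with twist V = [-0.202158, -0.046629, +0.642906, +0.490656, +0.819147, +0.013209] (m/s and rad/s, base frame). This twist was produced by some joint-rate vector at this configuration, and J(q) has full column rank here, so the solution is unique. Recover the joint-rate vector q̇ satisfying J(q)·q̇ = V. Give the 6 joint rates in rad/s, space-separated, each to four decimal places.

o_n = [0.8175, 0.3996, 0.3624]
J₁: ẑ×o_n = [-0.3996, 0.8175, 0.0000], ω = ẑ
J2: z=[0.4226, 0.9063, 0.0000] o=[0.2991, -0.1395, 0.0000] → [0.3285, -0.1532, -0.2421, 0.4226, 0.9063, 0.0000]
J3: z=[0.4226, 0.9063, 0.0000] o=[0.2956, -0.1378, 0.2200] → [0.1291, -0.0602, -0.2459, 0.4226, 0.9063, 0.0000]
J4: z=[0.3248, -0.1515, 0.9336] o=[0.9809, -0.2588, -0.0381] → [-0.6753, -0.2826, 0.1891, 0.3248, -0.1515, 0.9336]
J5: z=[0.7499, -0.5602, -0.3518] o=[1.2978, 0.1891, -0.0757] → [-0.1714, -0.1596, -0.1113, 0.7499, -0.5602, -0.3518]
J6: z=[-0.4392, -0.8193, 0.3686] o=[1.5600, 0.2537, 0.3804] → [-0.0390, -0.2816, -0.6724, -0.4392, -0.8193, 0.3686]
q̇ = J⁺·V = [-0.1970, -0.0700, 0.2110, 0.5060, -0.1380, -0.8430]

-0.1970 -0.0700 0.2110 0.5060 -0.1380 -0.8430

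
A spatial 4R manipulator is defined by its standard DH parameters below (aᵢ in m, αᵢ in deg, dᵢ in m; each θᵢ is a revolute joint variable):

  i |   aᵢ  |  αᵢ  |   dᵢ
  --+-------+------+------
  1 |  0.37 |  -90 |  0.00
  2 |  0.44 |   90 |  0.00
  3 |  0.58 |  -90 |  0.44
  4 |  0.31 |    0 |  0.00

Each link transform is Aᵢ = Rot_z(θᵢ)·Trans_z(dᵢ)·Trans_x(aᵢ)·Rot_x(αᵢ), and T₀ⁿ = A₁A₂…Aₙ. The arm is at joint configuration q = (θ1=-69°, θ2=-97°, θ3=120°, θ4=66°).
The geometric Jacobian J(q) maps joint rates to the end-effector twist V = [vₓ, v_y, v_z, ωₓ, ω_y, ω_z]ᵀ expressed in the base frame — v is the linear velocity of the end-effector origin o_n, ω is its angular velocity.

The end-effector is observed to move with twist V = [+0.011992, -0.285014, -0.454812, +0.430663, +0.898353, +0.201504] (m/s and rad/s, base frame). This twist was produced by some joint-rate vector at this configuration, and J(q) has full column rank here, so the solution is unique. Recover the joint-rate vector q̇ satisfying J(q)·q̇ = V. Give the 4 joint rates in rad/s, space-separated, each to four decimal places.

o_n = [0.6439, 0.0289, 0.0672]
J₁: ẑ×o_n = [-0.0289, 0.6439, 0.0000], ω = ẑ
J2: z=[0.9336, 0.3584, 0.0000] o=[0.1326, -0.3454, 0.0000] → [0.0241, -0.0627, 0.1662, 0.9336, 0.3584, 0.0000]
J3: z=[-0.3557, 0.9266, -0.1219] o=[0.1134, -0.2954, 0.4367] → [-0.3029, -0.1961, -0.6069, -0.3557, 0.9266, -0.1219]
J4: z=[-0.4290, -0.2777, -0.8596] o=[0.4385, 0.2594, 0.0953] → [-0.1903, -0.1886, 0.1559, -0.4290, -0.2777, -0.8596]
q̇ = J⁺·V = [-0.4980, 0.2750, 0.5940, -0.8980]

-0.4980 0.2750 0.5940 -0.8980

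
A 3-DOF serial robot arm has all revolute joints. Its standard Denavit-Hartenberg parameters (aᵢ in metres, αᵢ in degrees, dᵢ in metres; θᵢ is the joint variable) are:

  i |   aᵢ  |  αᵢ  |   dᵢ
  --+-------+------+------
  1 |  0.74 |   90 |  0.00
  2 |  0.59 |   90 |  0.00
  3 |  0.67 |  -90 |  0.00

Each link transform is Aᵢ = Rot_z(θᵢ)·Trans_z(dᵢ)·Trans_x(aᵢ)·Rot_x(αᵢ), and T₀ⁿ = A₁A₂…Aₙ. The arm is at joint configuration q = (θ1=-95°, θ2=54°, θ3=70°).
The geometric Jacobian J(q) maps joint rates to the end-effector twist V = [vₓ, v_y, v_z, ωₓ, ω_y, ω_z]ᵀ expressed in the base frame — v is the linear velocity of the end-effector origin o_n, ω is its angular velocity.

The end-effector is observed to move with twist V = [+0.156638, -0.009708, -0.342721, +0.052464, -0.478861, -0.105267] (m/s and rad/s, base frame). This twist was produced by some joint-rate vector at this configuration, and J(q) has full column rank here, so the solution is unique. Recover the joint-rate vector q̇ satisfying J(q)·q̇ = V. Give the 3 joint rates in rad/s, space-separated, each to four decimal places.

o_n = [-0.7337, -1.1620, 0.6627]
J₁: ẑ×o_n = [1.1620, -0.7337, 0.0000], ω = ẑ
J2: z=[-0.9962, 0.0872, 0.0000] o=[-0.0645, -0.7372, 0.0000] → [0.0578, 0.6602, 0.4815, -0.9962, 0.0872, 0.0000]
J3: z=[-0.0705, -0.8059, -0.5878] o=[-0.0947, -1.0827, 0.4773] → [-0.1960, 0.3886, -0.5094, -0.0705, -0.8059, -0.5878]
q̇ = J⁺·V = [0.2380, -0.0940, 0.5840]

0.2380 -0.0940 0.5840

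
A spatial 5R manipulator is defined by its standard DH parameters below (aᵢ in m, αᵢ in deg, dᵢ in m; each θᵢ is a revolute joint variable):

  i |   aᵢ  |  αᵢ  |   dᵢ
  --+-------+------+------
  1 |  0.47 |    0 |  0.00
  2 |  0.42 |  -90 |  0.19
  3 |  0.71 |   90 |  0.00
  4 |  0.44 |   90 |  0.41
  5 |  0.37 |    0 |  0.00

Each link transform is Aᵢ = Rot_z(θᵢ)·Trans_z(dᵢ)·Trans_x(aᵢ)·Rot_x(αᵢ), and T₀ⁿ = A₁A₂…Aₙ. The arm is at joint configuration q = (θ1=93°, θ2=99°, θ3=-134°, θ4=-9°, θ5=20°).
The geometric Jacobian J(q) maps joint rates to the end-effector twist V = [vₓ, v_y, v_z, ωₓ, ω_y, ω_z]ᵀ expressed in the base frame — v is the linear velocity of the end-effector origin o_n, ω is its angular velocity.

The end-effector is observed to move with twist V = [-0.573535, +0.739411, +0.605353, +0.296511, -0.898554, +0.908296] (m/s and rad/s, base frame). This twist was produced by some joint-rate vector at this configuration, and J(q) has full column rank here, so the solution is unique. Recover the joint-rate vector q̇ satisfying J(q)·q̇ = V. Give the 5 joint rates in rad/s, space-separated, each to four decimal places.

0.0190 0.8400 0.2640 0.0400 -0.6850

o_n = [0.9275, 0.7977, 0.8877]
J₁: ẑ×o_n = [-0.7977, 0.9275, 0.0000], ω = ẑ
J2: z=[0.0000, 0.0000, 1.0000] o=[-0.0246, 0.4694, 0.0000] → [-0.3284, 0.9521, 0.0000, 0.0000, 0.0000, 1.0000]
J3: z=[0.2079, -0.9781, 0.0000] o=[-0.4354, 0.3820, 0.1900] → [-0.6824, -0.1451, 1.4196, 0.2079, -0.9781, 0.0000]
J4: z=[0.7036, 0.1496, -0.6947] o=[0.0470, 0.4846, 0.7007] → [0.2455, -0.7432, 0.0886, 0.7036, 0.1496, -0.6947]
J5: z=[-0.3116, 0.9435, -0.1125] o=[0.6165, 0.6760, 0.7285] → [0.1638, 0.0146, -0.3314, -0.3116, 0.9435, -0.1125]
q̇ = J⁺·V = [0.0190, 0.8400, 0.2640, 0.0400, -0.6850]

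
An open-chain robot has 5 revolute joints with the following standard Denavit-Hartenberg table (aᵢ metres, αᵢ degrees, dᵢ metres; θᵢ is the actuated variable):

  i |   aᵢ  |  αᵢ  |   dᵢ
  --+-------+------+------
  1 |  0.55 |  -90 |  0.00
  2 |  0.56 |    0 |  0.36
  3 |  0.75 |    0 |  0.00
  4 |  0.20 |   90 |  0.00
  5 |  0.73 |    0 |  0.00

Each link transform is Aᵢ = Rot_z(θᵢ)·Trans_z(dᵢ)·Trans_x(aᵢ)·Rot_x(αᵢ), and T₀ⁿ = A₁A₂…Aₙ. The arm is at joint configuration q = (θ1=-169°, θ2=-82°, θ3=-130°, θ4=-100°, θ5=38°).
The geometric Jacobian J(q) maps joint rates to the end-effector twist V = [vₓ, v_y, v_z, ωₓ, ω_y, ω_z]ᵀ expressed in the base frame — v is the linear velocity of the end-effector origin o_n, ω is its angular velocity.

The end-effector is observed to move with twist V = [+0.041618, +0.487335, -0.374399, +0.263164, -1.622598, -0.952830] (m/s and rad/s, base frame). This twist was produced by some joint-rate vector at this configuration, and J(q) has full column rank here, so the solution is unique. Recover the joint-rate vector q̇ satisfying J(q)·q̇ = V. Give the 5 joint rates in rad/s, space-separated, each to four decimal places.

-0.9990 0.6110 0.1790 0.8530 0.0690

o_n = [-0.3468, -0.8920, -0.4190]
J₁: ẑ×o_n = [0.8920, -0.3468, 0.0000], ω = ẑ
J2: z=[0.1908, -0.9816, 0.0000] o=[-0.5399, -0.1049, 0.0000] → [0.4113, 0.0800, 0.0394, 0.1908, -0.9816, 0.0000]
J3: z=[0.1908, -0.9816, 0.0000] o=[-0.5477, -0.4732, 0.5546] → [0.9557, 0.1858, 0.1173, 0.1908, -0.9816, 0.0000]
J4: z=[0.1908, -0.9816, 0.0000] o=[0.0766, -0.3518, 0.1571] → [0.5655, 0.1099, -0.5187, 0.1908, -0.9816, 0.0000]
J5: z=[-0.7295, -0.1418, 0.6691] o=[-0.0547, -0.3774, 0.0085] → [0.4050, -0.5073, 0.3340, -0.7295, -0.1418, 0.6691]
q̇ = J⁺·V = [-0.9990, 0.6110, 0.1790, 0.8530, 0.0690]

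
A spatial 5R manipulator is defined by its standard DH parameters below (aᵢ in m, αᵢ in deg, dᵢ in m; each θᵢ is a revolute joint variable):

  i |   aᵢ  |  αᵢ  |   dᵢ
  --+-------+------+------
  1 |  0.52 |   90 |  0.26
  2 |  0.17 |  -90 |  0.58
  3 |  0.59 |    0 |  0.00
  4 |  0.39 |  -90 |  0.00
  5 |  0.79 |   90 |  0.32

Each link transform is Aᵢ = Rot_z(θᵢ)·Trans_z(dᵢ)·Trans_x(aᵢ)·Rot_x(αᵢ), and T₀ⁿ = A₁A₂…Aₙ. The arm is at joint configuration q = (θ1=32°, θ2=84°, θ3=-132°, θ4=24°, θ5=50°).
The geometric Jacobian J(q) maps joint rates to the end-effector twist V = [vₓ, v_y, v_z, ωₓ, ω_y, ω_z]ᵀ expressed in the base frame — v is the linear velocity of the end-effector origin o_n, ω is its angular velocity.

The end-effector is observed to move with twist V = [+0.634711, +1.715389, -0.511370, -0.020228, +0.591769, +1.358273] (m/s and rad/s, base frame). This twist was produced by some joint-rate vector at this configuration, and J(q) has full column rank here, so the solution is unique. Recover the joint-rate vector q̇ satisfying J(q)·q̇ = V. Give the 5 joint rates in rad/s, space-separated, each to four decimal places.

0.6330 -0.7570 0.0710 -0.2900 0.7910

o_n = [1.9784, -1.0881, -0.0001]
J₁: ẑ×o_n = [1.0881, 1.9784, -0.0000], ω = ẑ
J2: z=[0.5299, -0.8480, 0.0000] o=[0.4410, 0.2756, 0.2600] → [0.2205, 0.1378, 0.5812, 0.5299, -0.8480, 0.0000]
J3: z=[-0.8434, -0.5270, 0.1045] o=[0.7634, -0.2069, 0.4291] → [0.3183, -0.2349, 1.3836, -0.8434, -0.5270, 0.1045]
J4: z=[-0.8434, -0.5270, 0.1045] o=[0.9608, -0.6006, 0.0364] → [0.0702, 0.0756, 0.9475, -0.8434, -0.5270, 0.1045]
J5: z=[0.2481, -0.2094, 0.9458] o=[1.1466, -0.9218, -0.0834] → [0.1399, 0.7661, 0.1329, 0.2481, -0.2094, 0.9458]
q̇ = J⁺·V = [0.6330, -0.7570, 0.0710, -0.2900, 0.7910]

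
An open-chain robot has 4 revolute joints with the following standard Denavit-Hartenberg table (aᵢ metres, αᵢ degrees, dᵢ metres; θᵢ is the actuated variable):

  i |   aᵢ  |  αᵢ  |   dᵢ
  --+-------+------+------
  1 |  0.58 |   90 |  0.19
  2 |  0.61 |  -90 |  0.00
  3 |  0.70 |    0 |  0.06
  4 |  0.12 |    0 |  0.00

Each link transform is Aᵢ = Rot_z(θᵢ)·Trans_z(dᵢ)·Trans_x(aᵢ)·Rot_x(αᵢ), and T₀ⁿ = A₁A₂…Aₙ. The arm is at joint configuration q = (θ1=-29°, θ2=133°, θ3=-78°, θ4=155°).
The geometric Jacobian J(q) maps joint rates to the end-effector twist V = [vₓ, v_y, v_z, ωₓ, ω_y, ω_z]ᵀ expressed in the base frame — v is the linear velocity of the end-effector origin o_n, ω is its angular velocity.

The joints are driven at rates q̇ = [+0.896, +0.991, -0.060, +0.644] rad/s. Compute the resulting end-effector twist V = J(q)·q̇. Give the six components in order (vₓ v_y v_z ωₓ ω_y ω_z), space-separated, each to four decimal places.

o_n = [-0.2731, -0.4978, 0.7214]
J₁: ẑ×o_n = [0.4978, -0.2731, 0.0000], ω = ẑ
J2: z=[-0.4848, -0.8746, 0.0000] o=[0.5073, -0.2812, 0.1900] → [-0.4648, 0.2576, -0.5776, -0.4848, -0.8746, 0.0000]
J3: z=[-0.6397, 0.3546, -0.6820] o=[0.1434, -0.0795, 0.6361] → [-0.2550, 0.3386, 0.4152, -0.6397, 0.3546, -0.6820]
J4: z=[-0.6397, 0.3546, -0.6820] o=[-0.3137, -0.6090, 0.7016] → [0.0828, -0.0151, -0.0855, -0.6397, 0.3546, -0.6820]
V = J·q̇ = [0.0541, -0.0194, -0.6524, -0.8540, -0.6597, 0.4977]

0.0541 -0.0194 -0.6524 -0.8540 -0.6597 0.4977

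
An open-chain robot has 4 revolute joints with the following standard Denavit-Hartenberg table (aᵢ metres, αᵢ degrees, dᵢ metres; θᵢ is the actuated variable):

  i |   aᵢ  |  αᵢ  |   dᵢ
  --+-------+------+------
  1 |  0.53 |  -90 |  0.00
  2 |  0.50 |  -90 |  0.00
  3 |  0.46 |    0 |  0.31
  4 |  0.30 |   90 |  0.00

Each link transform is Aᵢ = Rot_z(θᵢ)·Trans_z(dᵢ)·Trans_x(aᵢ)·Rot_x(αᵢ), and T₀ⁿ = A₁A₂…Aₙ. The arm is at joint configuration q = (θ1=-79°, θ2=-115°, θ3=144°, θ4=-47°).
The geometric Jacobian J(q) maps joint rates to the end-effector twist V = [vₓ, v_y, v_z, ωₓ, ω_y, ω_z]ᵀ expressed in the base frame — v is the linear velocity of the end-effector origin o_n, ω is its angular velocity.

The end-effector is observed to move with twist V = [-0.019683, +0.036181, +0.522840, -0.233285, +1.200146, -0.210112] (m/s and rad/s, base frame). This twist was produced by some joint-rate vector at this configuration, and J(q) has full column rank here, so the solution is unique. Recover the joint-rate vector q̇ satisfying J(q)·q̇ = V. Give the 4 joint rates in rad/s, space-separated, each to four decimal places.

0.3600 -0.0000 -0.6480 -0.7010

o_n = [-0.4103, -0.8666, 0.2137]
J₁: ẑ×o_n = [0.8666, -0.4103, 0.0000], ω = ẑ
J2: z=[0.9816, 0.1908, 0.0000] o=[0.1011, -0.5203, 0.0000] → [0.0408, -0.2098, -0.2424, 0.9816, 0.1908, 0.0000]
J3: z=[0.1729, -0.8897, 0.4226] o=[0.0608, -0.3128, 0.4532] → [0.4470, -0.1577, -0.5149, 0.1729, -0.8897, 0.4226]
J4: z=[0.1729, -0.8897, 0.4226] o=[-0.1210, -0.7946, 0.2469] → [0.0599, -0.1166, -0.2699, 0.1729, -0.8897, 0.4226]
q̇ = J⁺·V = [0.3600, -0.0000, -0.6480, -0.7010]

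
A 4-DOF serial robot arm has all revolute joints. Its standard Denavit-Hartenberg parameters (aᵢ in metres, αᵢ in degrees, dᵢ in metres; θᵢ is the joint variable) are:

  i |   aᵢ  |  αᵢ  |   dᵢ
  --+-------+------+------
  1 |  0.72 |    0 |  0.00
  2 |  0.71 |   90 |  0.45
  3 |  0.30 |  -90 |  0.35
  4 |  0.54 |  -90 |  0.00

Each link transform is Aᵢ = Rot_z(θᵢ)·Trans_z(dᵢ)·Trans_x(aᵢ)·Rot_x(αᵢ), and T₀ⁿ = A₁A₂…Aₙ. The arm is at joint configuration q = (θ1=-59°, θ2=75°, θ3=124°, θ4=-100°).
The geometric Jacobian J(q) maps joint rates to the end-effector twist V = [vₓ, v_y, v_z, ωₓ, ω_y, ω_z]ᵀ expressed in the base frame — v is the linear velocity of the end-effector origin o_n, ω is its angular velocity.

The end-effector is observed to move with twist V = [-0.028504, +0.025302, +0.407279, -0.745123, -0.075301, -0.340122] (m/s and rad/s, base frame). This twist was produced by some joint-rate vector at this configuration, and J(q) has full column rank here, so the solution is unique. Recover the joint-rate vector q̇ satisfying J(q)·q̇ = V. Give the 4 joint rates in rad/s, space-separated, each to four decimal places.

o_n = [1.1855, -1.3009, 0.6210]
J₁: ẑ×o_n = [1.3009, 1.1855, -0.0000], ω = ẑ
J2: z=[0.0000, 0.0000, 1.0000] o=[0.3708, -0.6172, 0.0000] → [0.6837, 0.8147, -0.0000, 0.0000, 0.0000, 1.0000]
J3: z=[0.2756, -0.9613, 0.0000] o=[1.0533, -0.4215, 0.4500] → [-0.1643, -0.0471, -0.1153, 0.2756, -0.9613, 0.0000]
J4: z=[-0.7969, -0.2285, -0.5592] o=[0.9885, -0.8041, 0.6987] → [-0.2600, -0.1721, 0.4409, -0.7969, -0.2285, -0.5592]
q̇ = J⁺·V = [0.1190, 0.0380, -0.1330, 0.8890]

0.1190 0.0380 -0.1330 0.8890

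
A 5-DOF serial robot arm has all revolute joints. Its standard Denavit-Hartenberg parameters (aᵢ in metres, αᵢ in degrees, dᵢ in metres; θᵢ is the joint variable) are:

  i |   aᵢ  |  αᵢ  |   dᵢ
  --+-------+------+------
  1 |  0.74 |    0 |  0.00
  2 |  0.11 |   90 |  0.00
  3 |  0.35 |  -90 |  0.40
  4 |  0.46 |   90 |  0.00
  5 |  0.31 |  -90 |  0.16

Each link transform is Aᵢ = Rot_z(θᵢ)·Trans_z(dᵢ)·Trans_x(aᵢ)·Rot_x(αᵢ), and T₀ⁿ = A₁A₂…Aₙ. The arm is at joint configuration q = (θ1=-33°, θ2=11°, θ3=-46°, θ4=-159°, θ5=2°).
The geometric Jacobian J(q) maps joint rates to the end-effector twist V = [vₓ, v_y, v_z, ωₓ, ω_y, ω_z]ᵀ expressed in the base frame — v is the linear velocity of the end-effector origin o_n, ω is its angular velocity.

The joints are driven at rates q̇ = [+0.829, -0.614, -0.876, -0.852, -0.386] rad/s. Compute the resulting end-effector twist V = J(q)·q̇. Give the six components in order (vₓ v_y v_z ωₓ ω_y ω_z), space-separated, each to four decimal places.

0.7752 1.0065 0.2497 -0.2860 0.6717 -0.4764

o_n = [0.2582, -0.8245, 0.3140]
J₁: ẑ×o_n = [0.8245, 0.2582, -0.0000], ω = ẑ
J2: z=[0.0000, 0.0000, 1.0000] o=[0.6206, -0.4030, 0.0000] → [0.4214, -0.3624, 0.0000, 0.0000, 0.0000, 1.0000]
J3: z=[-0.3746, -0.9272, 0.0000] o=[0.7226, -0.4442, 0.0000] → [-0.2911, 0.1176, -0.2882, -0.3746, -0.9272, 0.0000]
J4: z=[0.6670, -0.2695, 0.6947] o=[0.7982, -0.9062, -0.2518] → [-0.2092, -0.7524, -0.0910, 0.6670, -0.2695, 0.6947]
J5: z=[0.1189, 0.9589, 0.2578] o=[0.4598, -0.9473, 0.0571] → [0.2146, -0.0825, 0.2079, 0.1189, 0.9589, 0.2578]
V = J·q̇ = [0.7752, 1.0065, 0.2497, -0.2860, 0.6717, -0.4764]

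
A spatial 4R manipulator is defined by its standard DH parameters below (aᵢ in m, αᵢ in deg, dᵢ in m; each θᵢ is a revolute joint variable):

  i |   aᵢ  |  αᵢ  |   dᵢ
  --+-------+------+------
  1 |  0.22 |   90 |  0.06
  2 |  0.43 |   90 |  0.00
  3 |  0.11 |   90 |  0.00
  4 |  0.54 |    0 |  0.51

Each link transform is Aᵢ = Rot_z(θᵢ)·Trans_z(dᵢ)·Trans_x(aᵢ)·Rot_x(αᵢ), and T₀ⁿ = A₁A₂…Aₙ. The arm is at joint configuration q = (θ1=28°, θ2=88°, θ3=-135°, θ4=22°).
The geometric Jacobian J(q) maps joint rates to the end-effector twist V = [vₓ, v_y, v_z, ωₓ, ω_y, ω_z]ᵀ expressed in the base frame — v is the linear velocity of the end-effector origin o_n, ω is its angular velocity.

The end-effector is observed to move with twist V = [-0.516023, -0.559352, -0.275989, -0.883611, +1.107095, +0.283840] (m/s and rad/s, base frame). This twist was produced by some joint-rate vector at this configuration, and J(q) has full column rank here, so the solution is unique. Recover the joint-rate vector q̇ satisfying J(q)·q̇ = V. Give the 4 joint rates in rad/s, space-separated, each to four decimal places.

o_n = [0.3282, 0.2551, -0.3093]
J₁: ẑ×o_n = [-0.2551, 0.3282, 0.0000], ω = ẑ
J2: z=[0.4695, -0.8829, 0.0000] o=[0.1942, 0.1033, 0.0600] → [0.3261, 0.1734, 0.1895, 0.4695, -0.8829, 0.0000]
J3: z=[0.8824, 0.4692, -0.0349] o=[0.2075, 0.1103, 0.4897] → [-0.3698, 0.7008, 0.0711, 0.8824, 0.4692, -0.0349]
J4: z=[0.3102, -0.6359, -0.7067] o=[0.1686, 0.1777, 0.4120] → [0.5134, 0.1110, 0.1255, 0.3102, -0.6359, -0.7067]
q̇ = J⁺·V = [-0.3960, -0.7220, -0.2840, -0.9480]

-0.3960 -0.7220 -0.2840 -0.9480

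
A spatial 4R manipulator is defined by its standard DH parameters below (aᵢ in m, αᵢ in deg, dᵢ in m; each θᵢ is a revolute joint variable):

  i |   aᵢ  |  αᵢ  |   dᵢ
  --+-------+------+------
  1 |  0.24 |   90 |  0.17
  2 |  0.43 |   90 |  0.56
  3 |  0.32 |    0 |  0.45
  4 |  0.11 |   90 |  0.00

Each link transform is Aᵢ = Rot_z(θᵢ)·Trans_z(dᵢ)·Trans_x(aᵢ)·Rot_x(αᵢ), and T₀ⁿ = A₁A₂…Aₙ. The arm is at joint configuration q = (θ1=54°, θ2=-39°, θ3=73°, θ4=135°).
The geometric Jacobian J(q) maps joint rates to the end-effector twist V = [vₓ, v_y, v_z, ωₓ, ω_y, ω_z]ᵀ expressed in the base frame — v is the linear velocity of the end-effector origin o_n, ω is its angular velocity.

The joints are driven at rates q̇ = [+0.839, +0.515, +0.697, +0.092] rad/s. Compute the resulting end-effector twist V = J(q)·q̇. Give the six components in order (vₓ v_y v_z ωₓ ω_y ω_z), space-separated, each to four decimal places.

o_n = [0.8282, -0.2455, -0.4481]
J₁: ẑ×o_n = [0.2455, 0.8282, -0.0000], ω = ẑ
J2: z=[0.8090, -0.5878, 0.0000] o=[0.1411, 0.1942, 0.1700] → [0.3633, 0.5000, 0.0482, 0.8090, -0.5878, 0.0000]
J3: z=[-0.3699, -0.5091, -0.7771] o=[0.7905, 0.1354, -0.1006] → [-0.1191, -0.1578, 0.1601, -0.3699, -0.5091, -0.7771]
J4: z=[-0.3699, -0.5091, -0.7771] o=[0.9144, -0.2148, -0.5092] → [-0.0550, 0.0896, -0.0325, -0.3699, -0.5091, -0.7771]
V = J·q̇ = [0.3050, 0.8506, 0.1334, 0.1248, -0.7044, 0.2258]

0.3050 0.8506 0.1334 0.1248 -0.7044 0.2258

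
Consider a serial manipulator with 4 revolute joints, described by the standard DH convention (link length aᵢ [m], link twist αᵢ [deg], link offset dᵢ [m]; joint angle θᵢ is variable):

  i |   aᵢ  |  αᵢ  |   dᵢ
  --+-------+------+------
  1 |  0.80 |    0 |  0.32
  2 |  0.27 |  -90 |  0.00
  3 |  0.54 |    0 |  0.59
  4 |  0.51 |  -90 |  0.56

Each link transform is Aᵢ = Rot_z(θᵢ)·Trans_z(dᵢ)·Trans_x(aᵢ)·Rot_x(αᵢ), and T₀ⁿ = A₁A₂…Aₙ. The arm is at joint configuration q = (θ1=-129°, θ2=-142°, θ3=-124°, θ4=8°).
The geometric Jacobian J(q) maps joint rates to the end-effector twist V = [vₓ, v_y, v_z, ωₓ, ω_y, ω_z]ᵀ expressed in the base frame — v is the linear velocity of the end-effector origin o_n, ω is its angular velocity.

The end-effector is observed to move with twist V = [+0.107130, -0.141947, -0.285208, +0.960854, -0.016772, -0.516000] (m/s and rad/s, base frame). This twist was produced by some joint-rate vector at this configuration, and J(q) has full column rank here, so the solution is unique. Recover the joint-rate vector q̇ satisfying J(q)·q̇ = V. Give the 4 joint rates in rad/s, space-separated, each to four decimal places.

o_n = [-1.6577, -0.8571, 1.2261]
J₁: ẑ×o_n = [0.8571, -1.6577, 0.0000], ω = ẑ
J2: z=[0.0000, 0.0000, 1.0000] o=[-0.5035, -0.6217, 0.3200] → [0.2354, -1.1543, 0.0000, 0.0000, 0.0000, 1.0000]
J3: z=[-0.9998, 0.0175, 0.0000] o=[-0.4987, -0.3518, 0.3200] → [0.0158, 0.9059, 0.5255, -0.9998, 0.0175, 0.0000]
J4: z=[-0.9998, 0.0175, 0.0000] o=[-1.0939, -0.6434, 0.7677] → [0.0080, 0.4583, 0.2236, -0.9998, 0.0175, 0.0000]
q̇ = J⁺·V = [0.3830, -0.8990, -0.2330, -0.7280]

0.3830 -0.8990 -0.2330 -0.7280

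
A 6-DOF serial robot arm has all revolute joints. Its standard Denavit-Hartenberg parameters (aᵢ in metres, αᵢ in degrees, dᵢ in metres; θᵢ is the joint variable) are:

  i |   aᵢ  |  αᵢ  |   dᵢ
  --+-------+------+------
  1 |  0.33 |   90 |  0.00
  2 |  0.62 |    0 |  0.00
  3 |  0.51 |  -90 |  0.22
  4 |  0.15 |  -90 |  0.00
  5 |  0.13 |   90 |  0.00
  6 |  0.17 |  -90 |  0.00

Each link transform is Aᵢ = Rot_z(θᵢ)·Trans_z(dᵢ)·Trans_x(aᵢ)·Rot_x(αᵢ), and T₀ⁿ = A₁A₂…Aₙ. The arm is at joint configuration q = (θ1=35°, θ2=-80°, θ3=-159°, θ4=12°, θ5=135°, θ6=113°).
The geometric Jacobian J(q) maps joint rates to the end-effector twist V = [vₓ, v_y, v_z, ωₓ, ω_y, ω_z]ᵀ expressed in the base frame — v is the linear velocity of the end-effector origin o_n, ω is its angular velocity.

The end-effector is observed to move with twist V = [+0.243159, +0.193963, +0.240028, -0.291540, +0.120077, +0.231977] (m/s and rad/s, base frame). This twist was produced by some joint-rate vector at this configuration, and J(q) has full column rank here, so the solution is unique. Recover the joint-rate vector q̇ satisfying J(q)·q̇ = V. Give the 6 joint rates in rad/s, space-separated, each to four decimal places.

o_n = [0.1712, 0.0648, -0.0901]
J₁: ẑ×o_n = [-0.0648, 0.1712, 0.0000], ω = ẑ
J2: z=[0.5736, -0.8192, 0.0000] o=[0.2703, 0.1893, 0.0000] → [0.0738, 0.0517, -0.1526, 0.5736, -0.8192, 0.0000]
J3: z=[0.5736, -0.8192, 0.0000] o=[0.3585, 0.2510, -0.6106] → [-0.4264, -0.2985, -0.2603, 0.5736, -0.8192, 0.0000]
J4: z=[-0.7022, -0.4917, -0.5150] o=[0.2695, -0.0798, -0.1734] → [0.0335, 0.1092, -0.1499, -0.7022, -0.4917, -0.5150]
J5: z=[-0.4733, 0.8627, -0.1782] o=[0.1897, -0.0976, -0.0477] → [-0.0077, -0.0168, -0.0608, -0.4733, 0.8627, -0.1782]
J6: z=[0.1204, 0.2638, 0.9571] o=[0.3032, -0.0415, -0.0774] → [-0.1051, -0.1248, 0.0476, 0.1204, 0.2638, 0.9571]
q̇ = J⁺·V = [0.0460, -0.3010, -0.6400, 0.1510, -0.7120, 0.1430]

0.0460 -0.3010 -0.6400 0.1510 -0.7120 0.1430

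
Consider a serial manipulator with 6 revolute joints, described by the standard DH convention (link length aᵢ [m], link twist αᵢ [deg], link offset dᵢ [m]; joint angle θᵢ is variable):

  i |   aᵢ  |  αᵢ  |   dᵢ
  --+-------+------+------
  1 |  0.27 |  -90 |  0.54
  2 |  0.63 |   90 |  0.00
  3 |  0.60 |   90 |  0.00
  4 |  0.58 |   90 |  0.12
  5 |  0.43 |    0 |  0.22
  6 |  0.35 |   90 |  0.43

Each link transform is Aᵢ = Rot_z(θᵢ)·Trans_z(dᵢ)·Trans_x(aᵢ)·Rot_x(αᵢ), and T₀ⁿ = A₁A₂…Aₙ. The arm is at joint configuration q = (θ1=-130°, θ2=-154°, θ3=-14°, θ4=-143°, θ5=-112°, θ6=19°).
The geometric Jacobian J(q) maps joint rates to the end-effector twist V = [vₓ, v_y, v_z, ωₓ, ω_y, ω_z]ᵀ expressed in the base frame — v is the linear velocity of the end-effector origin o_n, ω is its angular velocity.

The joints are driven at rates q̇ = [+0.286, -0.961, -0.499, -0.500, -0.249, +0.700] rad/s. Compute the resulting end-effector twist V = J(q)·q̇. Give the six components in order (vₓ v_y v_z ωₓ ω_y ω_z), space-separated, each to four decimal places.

o_n = [0.7818, -0.0584, 0.5856]
J₁: ẑ×o_n = [0.0584, 0.7818, -0.0000], ω = ẑ
J2: z=[0.7660, -0.6428, 0.0000] o=[-0.1736, -0.2068, 0.5400] → [-0.0293, -0.0350, 0.7278, 0.7660, -0.6428, 0.0000]
J3: z=[0.2818, 0.3358, -0.8988] o=[0.1904, 0.2269, 0.8162] → [-0.3339, -0.4666, -0.2790, 0.2818, 0.3358, -0.8988]
J4: z=[-0.8831, 0.4571, -0.1061] o=[0.4156, 0.7211, 1.0714] → [-0.3047, -0.4678, 0.5209, -0.8831, 0.4571, -0.1061]
J5: z=[-0.0008, -0.2274, -0.9738] o=[0.0374, 0.2772, 1.1754] → [-0.1927, -0.7253, 0.1696, -0.0008, -0.2274, -0.9738]
J6: z=[-0.0008, -0.2274, -0.9738] o=[0.4649, 0.1834, 0.9710] → [-0.1478, -0.3089, 0.0723, -0.0008, -0.2274, -0.9738]
V = J·q̇ = [0.3083, 0.6883, -0.8123, -0.4356, 0.1190, 0.3483]

0.3083 0.6883 -0.8123 -0.4356 0.1190 0.3483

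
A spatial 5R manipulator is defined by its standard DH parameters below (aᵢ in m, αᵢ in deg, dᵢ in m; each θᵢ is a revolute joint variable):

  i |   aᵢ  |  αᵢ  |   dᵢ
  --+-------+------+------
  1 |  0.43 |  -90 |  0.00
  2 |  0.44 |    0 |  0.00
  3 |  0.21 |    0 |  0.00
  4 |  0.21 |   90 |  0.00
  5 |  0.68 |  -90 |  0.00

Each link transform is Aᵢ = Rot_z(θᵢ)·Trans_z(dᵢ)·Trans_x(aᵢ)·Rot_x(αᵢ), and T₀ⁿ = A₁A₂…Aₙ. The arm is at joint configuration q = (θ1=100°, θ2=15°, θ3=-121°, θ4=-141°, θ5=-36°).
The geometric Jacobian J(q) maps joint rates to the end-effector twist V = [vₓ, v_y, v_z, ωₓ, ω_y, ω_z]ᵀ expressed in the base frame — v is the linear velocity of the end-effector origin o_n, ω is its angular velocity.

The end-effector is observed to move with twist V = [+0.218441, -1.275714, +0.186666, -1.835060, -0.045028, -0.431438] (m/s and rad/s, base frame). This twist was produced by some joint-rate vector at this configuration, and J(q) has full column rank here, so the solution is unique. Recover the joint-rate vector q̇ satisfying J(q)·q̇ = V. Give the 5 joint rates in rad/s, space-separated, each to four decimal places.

-0.3150 0.7270 0.4170 0.6710 0.2980

o_n = [0.3068, 0.5619, -0.6117]
J₁: ẑ×o_n = [-0.5619, 0.3068, 0.0000], ω = ẑ
J2: z=[-0.9848, -0.1736, 0.0000] o=[-0.0747, 0.4235, 0.0000] → [0.1062, -0.6024, -0.0701, -0.9848, -0.1736, 0.0000]
J3: z=[-0.9848, -0.1736, 0.0000] o=[-0.1485, 0.8420, -0.1139] → [0.0864, -0.4903, 0.3549, -0.9848, -0.1736, 0.0000]
J4: z=[-0.9848, -0.1736, 0.0000] o=[-0.1384, 0.7850, 0.0880] → [0.1215, -0.6891, 0.2970, -0.9848, -0.1736, 0.0000]
J5: z=[-0.1598, 0.9065, -0.3907] o=[-0.1242, 0.7042, -0.1053] → [-0.5147, -0.2493, -0.3679, -0.1598, 0.9065, -0.3907]
q̇ = J⁺·V = [-0.3150, 0.7270, 0.4170, 0.6710, 0.2980]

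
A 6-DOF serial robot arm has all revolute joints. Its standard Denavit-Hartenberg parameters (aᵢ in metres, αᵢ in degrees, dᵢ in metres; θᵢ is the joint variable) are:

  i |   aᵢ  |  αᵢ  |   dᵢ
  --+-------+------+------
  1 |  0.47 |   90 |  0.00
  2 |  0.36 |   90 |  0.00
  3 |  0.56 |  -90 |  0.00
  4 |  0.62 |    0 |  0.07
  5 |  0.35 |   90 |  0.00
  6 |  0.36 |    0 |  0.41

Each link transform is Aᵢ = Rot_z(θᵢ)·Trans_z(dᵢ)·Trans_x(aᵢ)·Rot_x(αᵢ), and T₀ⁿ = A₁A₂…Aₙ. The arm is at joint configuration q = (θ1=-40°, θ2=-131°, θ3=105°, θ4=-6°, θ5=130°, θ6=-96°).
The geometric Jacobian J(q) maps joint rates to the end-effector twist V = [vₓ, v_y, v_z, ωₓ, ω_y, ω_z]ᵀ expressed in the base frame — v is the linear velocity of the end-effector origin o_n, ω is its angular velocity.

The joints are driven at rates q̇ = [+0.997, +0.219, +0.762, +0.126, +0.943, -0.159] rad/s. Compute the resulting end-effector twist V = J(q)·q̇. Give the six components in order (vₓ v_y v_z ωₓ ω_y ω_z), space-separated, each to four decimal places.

2.4329 -0.5838 0.5908 0.1288 0.1335 2.3088

o_n = [-0.4224, -1.4348, -0.4974]
J₁: ẑ×o_n = [1.4348, -0.4224, 0.0000], ω = ẑ
J2: z=[-0.6428, -0.7660, 0.0000] o=[0.3600, -0.3021, 0.0000] → [0.3810, -0.3197, 0.1287, -0.6428, -0.7660, 0.0000]
J3: z=[-0.5781, 0.4851, 0.6561] o=[0.1791, -0.1503, -0.2717] → [0.7333, -0.5251, 1.0344, -0.5781, 0.4851, 0.6561]
J4: z=[0.6518, -0.2091, 0.7290] o=[-0.0957, -0.6258, -0.1623] → [0.6598, -0.0198, -0.5956, 0.6518, -0.2091, 0.7290]
J5: z=[0.6518, -0.2091, 0.7290] o=[-0.3902, -1.1325, 0.0517] → [0.3352, 0.3344, -0.2038, 0.6518, -0.2091, 0.7290]
J6: z=[-0.0836, -0.9752, -0.2049] o=[-0.1264, -1.1071, -0.1769] → [0.2453, 0.0339, -0.2613, -0.0836, -0.9752, -0.2049]
V = J·q̇ = [2.4329, -0.5838, 0.5908, 0.1288, 0.1335, 2.3088]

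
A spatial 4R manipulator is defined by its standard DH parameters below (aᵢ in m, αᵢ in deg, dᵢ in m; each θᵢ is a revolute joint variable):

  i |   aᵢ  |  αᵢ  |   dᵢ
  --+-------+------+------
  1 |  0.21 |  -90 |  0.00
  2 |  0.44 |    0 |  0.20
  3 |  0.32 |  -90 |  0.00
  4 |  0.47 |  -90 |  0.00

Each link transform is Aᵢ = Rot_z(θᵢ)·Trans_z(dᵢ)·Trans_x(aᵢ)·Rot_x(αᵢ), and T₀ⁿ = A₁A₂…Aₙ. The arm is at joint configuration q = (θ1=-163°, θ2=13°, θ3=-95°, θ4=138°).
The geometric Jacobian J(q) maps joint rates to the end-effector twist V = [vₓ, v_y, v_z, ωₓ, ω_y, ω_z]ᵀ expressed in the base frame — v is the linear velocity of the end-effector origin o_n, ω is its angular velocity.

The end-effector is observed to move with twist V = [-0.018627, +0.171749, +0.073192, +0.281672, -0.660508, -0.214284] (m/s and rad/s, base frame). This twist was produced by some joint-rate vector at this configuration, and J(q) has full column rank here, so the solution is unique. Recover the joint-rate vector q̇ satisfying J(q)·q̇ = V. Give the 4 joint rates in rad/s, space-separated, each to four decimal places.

-0.2250 -0.1080 0.8220 -0.0770

o_n = [-0.6404, -0.0761, -0.1280]
J₁: ẑ×o_n = [0.0761, -0.6404, 0.0000], ω = ẑ
J2: z=[0.2924, -0.9563, 0.0000] o=[-0.2008, -0.0614, 0.0000] → [0.1224, 0.0374, -0.4246, 0.2924, -0.9563, 0.0000]
J3: z=[0.2924, -0.9563, 0.0000] o=[-0.5523, -0.3780, -0.0990] → [0.0277, 0.0085, 0.0041, 0.2924, -0.9563, 0.0000]
J4: z=[-0.9470, -0.2895, -0.1392] o=[-0.5949, -0.3910, 0.2179] → [0.1440, -0.3212, -0.3114, -0.9470, -0.2895, -0.1392]
q̇ = J⁺·V = [-0.2250, -0.1080, 0.8220, -0.0770]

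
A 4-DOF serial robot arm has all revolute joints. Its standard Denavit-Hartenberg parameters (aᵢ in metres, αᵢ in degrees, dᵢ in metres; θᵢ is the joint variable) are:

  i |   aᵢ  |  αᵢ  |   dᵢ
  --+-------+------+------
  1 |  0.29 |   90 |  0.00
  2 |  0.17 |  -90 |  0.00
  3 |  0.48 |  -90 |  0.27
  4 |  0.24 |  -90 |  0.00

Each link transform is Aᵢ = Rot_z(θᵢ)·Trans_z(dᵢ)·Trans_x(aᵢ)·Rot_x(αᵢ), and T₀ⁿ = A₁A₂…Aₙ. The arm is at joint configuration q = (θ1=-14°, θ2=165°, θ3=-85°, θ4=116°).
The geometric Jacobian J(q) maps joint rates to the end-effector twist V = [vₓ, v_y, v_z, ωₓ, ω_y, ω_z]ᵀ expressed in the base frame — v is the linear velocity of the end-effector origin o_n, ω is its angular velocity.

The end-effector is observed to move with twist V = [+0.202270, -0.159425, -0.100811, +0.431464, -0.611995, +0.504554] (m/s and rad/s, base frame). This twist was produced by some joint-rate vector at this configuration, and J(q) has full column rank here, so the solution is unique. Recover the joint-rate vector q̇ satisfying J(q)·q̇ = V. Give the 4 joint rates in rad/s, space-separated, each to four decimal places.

o_n = [-0.0125, -0.3817, 0.0000]
J₁: ẑ×o_n = [0.3817, -0.0125, 0.0000], ω = ẑ
J2: z=[-0.2419, -0.9703, 0.0000] o=[0.2814, -0.0702, 0.0000] → [-0.0000, 0.0000, -0.2098, -0.2419, -0.9703, 0.0000]
J3: z=[-0.2511, 0.0626, -0.9659] o=[0.1221, -0.0304, 0.0440] → [-0.3420, 0.1189, 0.0966, -0.2511, 0.0626, -0.9659]
J4: z=[-0.9126, 0.3174, 0.2578] o=[-0.1006, -0.4677, -0.2060] → [0.0432, 0.2107, -0.1065, -0.9126, 0.3174, 0.2578]
q̇ = J⁺·V = [0.0870, 0.4510, -0.5500, -0.4410]

0.0870 0.4510 -0.5500 -0.4410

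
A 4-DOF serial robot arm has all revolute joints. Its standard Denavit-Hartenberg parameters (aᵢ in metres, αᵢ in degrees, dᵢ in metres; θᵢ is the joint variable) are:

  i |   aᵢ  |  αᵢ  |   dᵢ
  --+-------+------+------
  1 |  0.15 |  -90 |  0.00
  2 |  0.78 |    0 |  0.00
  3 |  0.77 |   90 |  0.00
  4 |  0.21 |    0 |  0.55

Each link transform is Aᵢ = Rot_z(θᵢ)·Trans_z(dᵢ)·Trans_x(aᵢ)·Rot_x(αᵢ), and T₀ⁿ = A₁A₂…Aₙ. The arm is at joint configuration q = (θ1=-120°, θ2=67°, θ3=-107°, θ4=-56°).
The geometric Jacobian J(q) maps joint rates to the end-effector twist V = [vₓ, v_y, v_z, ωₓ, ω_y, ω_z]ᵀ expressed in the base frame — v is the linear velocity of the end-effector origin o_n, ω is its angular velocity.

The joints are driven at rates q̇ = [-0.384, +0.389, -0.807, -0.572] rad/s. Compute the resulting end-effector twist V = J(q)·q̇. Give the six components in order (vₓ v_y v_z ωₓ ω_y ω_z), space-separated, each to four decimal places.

0.1006 0.9084 -0.0462 -0.5458 -0.1094 -0.8222

o_n = [-0.5413, -0.5894, 0.2738]
J₁: ẑ×o_n = [0.5894, -0.5413, 0.0000], ω = ẑ
J2: z=[0.8660, -0.5000, 0.0000] o=[-0.0750, -0.1299, 0.0000] → [-0.1369, -0.2371, -0.6310, 0.8660, -0.5000, 0.0000]
J3: z=[0.8660, -0.5000, 0.0000] o=[-0.2274, -0.3938, -0.7180] → [-0.4959, -0.8589, -0.3263, 0.8660, -0.5000, 0.0000]
J4: z=[0.3214, 0.5567, 0.7660] o=[-0.5223, -0.9047, -0.2230] → [0.0350, -0.1742, 0.1119, 0.3214, 0.5567, 0.7660]
V = J·q̇ = [0.1006, 0.9084, -0.0462, -0.5458, -0.1094, -0.8222]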